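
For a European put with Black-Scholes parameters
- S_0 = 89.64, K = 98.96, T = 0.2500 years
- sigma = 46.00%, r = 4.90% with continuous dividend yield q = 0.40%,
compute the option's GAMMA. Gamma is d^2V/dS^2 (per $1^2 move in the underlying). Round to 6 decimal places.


Answer: Gamma = 0.018658

Derivation:
d1 = -0.2661481702; d2 = -0.4961481702
phi(d1) = 0.3850600598; exp(-qT) = 0.9990004998; exp(-rT) = 0.9878247258
Gamma = exp(-qT) * phi(d1) / (S * sigma * sqrt(T)) = 0.9990004998 * 0.3850600598 / (89.6400 * 0.4600 * 0.5000000000) = 0.018658


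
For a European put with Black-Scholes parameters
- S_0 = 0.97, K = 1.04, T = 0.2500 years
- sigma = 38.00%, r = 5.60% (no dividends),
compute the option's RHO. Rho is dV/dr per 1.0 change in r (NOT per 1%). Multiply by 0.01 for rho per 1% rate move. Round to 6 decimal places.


d1 = -0.1980522139; d2 = -0.3880522139
phi(d1) = 0.3911943151; exp(-qT) = 1.0000000000; exp(-rT) = 0.9860975443
N(-d2) = 0.6510113029
Rho = -K*T*exp(-rT)*N(-d2) = -1.0400 * 0.2500 * 0.9860975443 * 0.6510113029 = -0.166910

Answer: Rho = -0.166910


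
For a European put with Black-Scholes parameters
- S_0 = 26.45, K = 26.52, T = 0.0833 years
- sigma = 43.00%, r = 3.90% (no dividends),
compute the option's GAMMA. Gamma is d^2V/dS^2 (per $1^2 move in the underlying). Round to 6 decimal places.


Answer: Gamma = 0.121261

Derivation:
d1 = 0.0669332090; d2 = -0.0571722703
phi(d1) = 0.3980496390; exp(-qT) = 1.0000000000; exp(-rT) = 0.9967565713
Gamma = exp(-qT) * phi(d1) / (S * sigma * sqrt(T)) = 1.0000000000 * 0.3980496390 / (26.4500 * 0.4300 * 0.2886173938) = 0.121261


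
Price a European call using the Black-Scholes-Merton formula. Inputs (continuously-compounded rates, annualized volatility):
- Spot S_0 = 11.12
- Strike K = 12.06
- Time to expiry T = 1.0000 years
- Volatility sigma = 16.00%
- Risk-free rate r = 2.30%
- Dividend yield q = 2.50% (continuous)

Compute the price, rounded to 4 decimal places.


d1 = (ln(S/K) + (r - q + 0.5*sigma^2) * T) / (sigma * sqrt(T)) = -0.43968064
d2 = d1 - sigma * sqrt(T) = -0.59968064
exp(-rT) = 0.97726248; exp(-qT) = 0.97530991
C = S_0 * exp(-qT) * N(d1) - K * exp(-rT) * N(d2)
N(d1) = 0.33008421; N(d2) = 0.27435955
C = 11.1200 * 0.97530991 * 0.33008421 - 12.0600 * 0.97726248 * 0.27435955 = 0.3464

Answer: Price = 0.3464


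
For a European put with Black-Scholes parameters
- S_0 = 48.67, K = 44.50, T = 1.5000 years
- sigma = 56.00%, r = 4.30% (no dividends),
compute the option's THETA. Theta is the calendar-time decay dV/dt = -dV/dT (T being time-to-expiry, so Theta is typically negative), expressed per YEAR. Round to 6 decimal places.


d1 = 0.5675724853; d2 = -0.1182846427
phi(d1) = 0.3395928781; exp(-qT) = 1.0000000000; exp(-rT) = 0.9375361143
Theta = -S*exp(-qT)*phi(d1)*sigma/(2*sqrt(T)) + r*K*exp(-rT)*N(-d2) - q*S*exp(-qT)*N(-d1)
N(-d1) = 0.2851626473; N(-d2) = 0.5470789373; sqrt(T) = 1.2247448714
Term 1 = -48.6700 * 1.0000000000 * 0.3395928781 * 0.5600 / (2 * 1.2247448714) = -3.7786121940
Term 2 = 0.0430 * 44.5000 * 0.9375361143 * 0.5470789373 = 0.9814461306
Term 3 = 0 (no dividend yield, q = 0)
Theta = -3.7786121940 + (0.9814461306) + (0.0000000000) = -2.797166

Answer: Theta = -2.797166


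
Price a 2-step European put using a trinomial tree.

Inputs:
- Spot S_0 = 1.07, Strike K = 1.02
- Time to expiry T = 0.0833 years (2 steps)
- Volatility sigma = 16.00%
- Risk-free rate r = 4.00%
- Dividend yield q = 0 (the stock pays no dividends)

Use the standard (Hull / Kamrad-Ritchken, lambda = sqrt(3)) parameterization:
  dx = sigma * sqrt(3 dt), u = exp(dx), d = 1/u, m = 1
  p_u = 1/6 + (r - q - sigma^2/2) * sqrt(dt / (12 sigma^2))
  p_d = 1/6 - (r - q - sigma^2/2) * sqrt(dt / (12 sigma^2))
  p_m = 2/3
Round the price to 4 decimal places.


dt = T/N = 0.041650; dx = sigma*sqrt(3*dt) = 0.056557
u = exp(dx) = 1.058187; d = 1/u = 0.945012
p_u = 0.176682, p_m = 0.666667, p_d = 0.156651
Discount per step: exp(-r*dt) = 0.998335
Stock lattice S(k, j) with j the centered position index:
  k=0: S(0,+0) = 1.0700
  k=1: S(1,-1) = 1.0112; S(1,+0) = 1.0700; S(1,+1) = 1.1323
  k=2: S(2,-2) = 0.9556; S(2,-1) = 1.0112; S(2,+0) = 1.0700; S(2,+1) = 1.1323; S(2,+2) = 1.1981
Terminal payoffs V(N, j) = max(K - S_T, 0):
  V(2,-2) = 0.064438; V(2,-1) = 0.008837; V(2,+0) = 0.000000; V(2,+1) = 0.000000; V(2,+2) = 0.000000
Backward induction: V(k, j) = exp(-r*dt) * [p_u * V(k+1, j+1) + p_m * V(k+1, j) + p_d * V(k+1, j-1)]
  V(1,-1) = exp(-r*dt) * [p_u*0.000000 + p_m*0.008837 + p_d*0.064438] = 0.015959
  V(1,+0) = exp(-r*dt) * [p_u*0.000000 + p_m*0.000000 + p_d*0.008837] = 0.001382
  V(1,+1) = exp(-r*dt) * [p_u*0.000000 + p_m*0.000000 + p_d*0.000000] = 0.000000
  V(0,+0) = exp(-r*dt) * [p_u*0.000000 + p_m*0.001382 + p_d*0.015959] = 0.003416

Answer: Price = V(0,0) = 0.0034


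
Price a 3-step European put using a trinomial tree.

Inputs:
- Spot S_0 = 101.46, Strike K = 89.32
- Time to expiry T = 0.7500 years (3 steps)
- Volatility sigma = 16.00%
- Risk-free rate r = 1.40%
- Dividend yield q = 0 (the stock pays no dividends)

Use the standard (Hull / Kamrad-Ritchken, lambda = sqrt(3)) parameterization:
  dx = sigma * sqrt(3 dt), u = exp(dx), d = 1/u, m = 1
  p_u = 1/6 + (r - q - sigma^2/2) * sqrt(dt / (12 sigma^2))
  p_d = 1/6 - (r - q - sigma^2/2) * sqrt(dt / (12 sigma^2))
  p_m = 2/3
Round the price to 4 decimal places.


dt = T/N = 0.250000; dx = sigma*sqrt(3*dt) = 0.138564
u = exp(dx) = 1.148623; d = 1/u = 0.870607
p_u = 0.167749, p_m = 0.666667, p_d = 0.165584
Discount per step: exp(-r*dt) = 0.996506
Stock lattice S(k, j) with j the centered position index:
  k=0: S(0,+0) = 101.4600
  k=1: S(1,-1) = 88.3318; S(1,+0) = 101.4600; S(1,+1) = 116.5393
  k=2: S(2,-2) = 76.9024; S(2,-1) = 88.3318; S(2,+0) = 101.4600; S(2,+1) = 116.5393; S(2,+2) = 133.8598
  k=3: S(3,-3) = 66.9518; S(3,-2) = 76.9024; S(3,-1) = 88.3318; S(3,+0) = 101.4600; S(3,+1) = 116.5393; S(3,+2) = 133.8598; S(3,+3) = 153.7544
Terminal payoffs V(N, j) = max(K - S_T, 0):
  V(3,-3) = 22.368235; V(3,-2) = 12.417645; V(3,-1) = 0.988166; V(3,+0) = 0.000000; V(3,+1) = 0.000000; V(3,+2) = 0.000000; V(3,+3) = 0.000000
Backward induction: V(k, j) = exp(-r*dt) * [p_u * V(k+1, j+1) + p_m * V(k+1, j) + p_d * V(k+1, j-1)]
  V(2,-2) = exp(-r*dt) * [p_u*0.988166 + p_m*12.417645 + p_d*22.368235] = 12.105575
  V(2,-1) = exp(-r*dt) * [p_u*0.000000 + p_m*0.988166 + p_d*12.417645] = 2.705456
  V(2,+0) = exp(-r*dt) * [p_u*0.000000 + p_m*0.000000 + p_d*0.988166] = 0.163053
  V(2,+1) = exp(-r*dt) * [p_u*0.000000 + p_m*0.000000 + p_d*0.000000] = 0.000000
  V(2,+2) = exp(-r*dt) * [p_u*0.000000 + p_m*0.000000 + p_d*0.000000] = 0.000000
  V(1,-1) = exp(-r*dt) * [p_u*0.163053 + p_m*2.705456 + p_d*12.105575] = 3.822080
  V(1,+0) = exp(-r*dt) * [p_u*0.000000 + p_m*0.163053 + p_d*2.705456] = 0.554738
  V(1,+1) = exp(-r*dt) * [p_u*0.000000 + p_m*0.000000 + p_d*0.163053] = 0.026905
  V(0,+0) = exp(-r*dt) * [p_u*0.026905 + p_m*0.554738 + p_d*3.822080] = 1.003695

Answer: Price = V(0,0) = 1.0037


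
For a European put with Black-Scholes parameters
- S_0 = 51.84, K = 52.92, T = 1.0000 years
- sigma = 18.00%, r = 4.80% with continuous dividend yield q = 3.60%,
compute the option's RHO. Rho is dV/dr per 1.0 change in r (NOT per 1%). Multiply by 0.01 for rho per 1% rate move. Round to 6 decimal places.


d1 = 0.0421150711; d2 = -0.1378849289
phi(d1) = 0.3985886394; exp(-qT) = 0.9646402935; exp(-rT) = 0.9531337871
N(-d2) = 0.5548343192
Rho = -K*T*exp(-rT)*N(-d2) = -52.9200 * 1.0000 * 0.9531337871 * 0.5548343192 = -27.985754

Answer: Rho = -27.985754


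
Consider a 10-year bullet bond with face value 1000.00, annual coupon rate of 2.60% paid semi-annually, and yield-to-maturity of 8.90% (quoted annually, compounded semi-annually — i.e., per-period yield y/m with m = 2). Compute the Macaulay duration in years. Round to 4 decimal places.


Coupon per period c = face * coupon_rate / m = 13.000000
Periods per year m = 2; per-period yield y/m = 0.044500
Number of cashflows N = 20
Cashflows (t years, CF_t, discount factor 1/(1+y/m)^(m*t), PV):
  t = 0.5000: CF_t = 13.000000, DF = 0.957396, PV = 12.446146
  t = 1.0000: CF_t = 13.000000, DF = 0.916607, PV = 11.915889
  t = 1.5000: CF_t = 13.000000, DF = 0.877556, PV = 11.408223
  t = 2.0000: CF_t = 13.000000, DF = 0.840168, PV = 10.922186
  t = 2.5000: CF_t = 13.000000, DF = 0.804374, PV = 10.456856
  t = 3.0000: CF_t = 13.000000, DF = 0.770104, PV = 10.011351
  t = 3.5000: CF_t = 13.000000, DF = 0.737294, PV = 9.584826
  t = 4.0000: CF_t = 13.000000, DF = 0.705883, PV = 9.176473
  t = 4.5000: CF_t = 13.000000, DF = 0.675809, PV = 8.785518
  t = 5.0000: CF_t = 13.000000, DF = 0.647017, PV = 8.411218
  t = 5.5000: CF_t = 13.000000, DF = 0.619451, PV = 8.052866
  t = 6.0000: CF_t = 13.000000, DF = 0.593060, PV = 7.709781
  t = 6.5000: CF_t = 13.000000, DF = 0.567793, PV = 7.381312
  t = 7.0000: CF_t = 13.000000, DF = 0.543603, PV = 7.066838
  t = 7.5000: CF_t = 13.000000, DF = 0.520443, PV = 6.765762
  t = 8.0000: CF_t = 13.000000, DF = 0.498270, PV = 6.477512
  t = 8.5000: CF_t = 13.000000, DF = 0.477042, PV = 6.201544
  t = 9.0000: CF_t = 13.000000, DF = 0.456718, PV = 5.937332
  t = 9.5000: CF_t = 13.000000, DF = 0.437260, PV = 5.684377
  t = 10.0000: CF_t = 1013.000000, DF = 0.418631, PV = 424.072938
Price P = sum_t PV_t = 588.468950
Macaulay numerator sum_t t * PV_t:
  t * PV_t at t = 0.5000: 6.223073
  t * PV_t at t = 1.0000: 11.915889
  t * PV_t at t = 1.5000: 17.112335
  t * PV_t at t = 2.0000: 21.844372
  t * PV_t at t = 2.5000: 26.142140
  t * PV_t at t = 3.0000: 30.034053
  t * PV_t at t = 3.5000: 33.546892
  t * PV_t at t = 4.0000: 36.705893
  t * PV_t at t = 4.5000: 39.534829
  t * PV_t at t = 5.0000: 42.056092
  t * PV_t at t = 5.5000: 44.290762
  t * PV_t at t = 6.0000: 46.258684
  t * PV_t at t = 6.5000: 47.978529
  t * PV_t at t = 7.0000: 49.467866
  t * PV_t at t = 7.5000: 50.743212
  t * PV_t at t = 8.0000: 51.820098
  t * PV_t at t = 8.5000: 52.713120
  t * PV_t at t = 9.0000: 53.435991
  t * PV_t at t = 9.5000: 54.001586
  t * PV_t at t = 10.0000: 4240.729380
Macaulay duration D = (sum_t t * PV_t) / P = 4956.554796 / 588.468950 = 8.422797

Answer: Macaulay duration = 8.4228 years


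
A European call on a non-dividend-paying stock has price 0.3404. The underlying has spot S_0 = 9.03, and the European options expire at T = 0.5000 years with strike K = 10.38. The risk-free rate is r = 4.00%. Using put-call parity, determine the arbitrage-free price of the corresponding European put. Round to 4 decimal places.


Put-call parity: C - P = S_0 * exp(-qT) - K * exp(-rT).
S_0 * exp(-qT) = 9.0300 * 1.00000000 = 9.03000000
K * exp(-rT) = 10.3800 * 0.98019867 = 10.17446223
P = C - S*exp(-qT) + K*exp(-rT)
P = 0.3404 - 9.03000000 + 10.17446223 = 1.4849

Answer: Put price = 1.4849


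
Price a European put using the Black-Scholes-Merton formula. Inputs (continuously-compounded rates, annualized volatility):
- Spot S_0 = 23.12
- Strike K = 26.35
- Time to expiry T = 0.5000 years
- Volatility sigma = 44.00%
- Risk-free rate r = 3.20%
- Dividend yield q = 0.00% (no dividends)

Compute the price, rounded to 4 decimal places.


d1 = (ln(S/K) + (r - q + 0.5*sigma^2) * T) / (sigma * sqrt(T)) = -0.21332200
d2 = d1 - sigma * sqrt(T) = -0.52444899
exp(-rT) = 0.98412732; exp(-qT) = 1.00000000
P = K * exp(-rT) * N(-d2) - S_0 * exp(-qT) * N(-d1)
N(-d1) = 0.58446209; N(-d2) = 0.70001685
P = 26.3500 * 0.98412732 * 0.70001685 - 23.1200 * 1.00000000 * 0.58446209 = 4.6399

Answer: Price = 4.6399


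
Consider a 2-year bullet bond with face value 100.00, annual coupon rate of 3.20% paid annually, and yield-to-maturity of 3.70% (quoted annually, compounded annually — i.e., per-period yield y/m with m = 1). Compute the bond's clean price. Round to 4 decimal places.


Coupon per period c = face * coupon_rate / m = 3.200000
Periods per year m = 1; per-period yield y/m = 0.037000
Number of cashflows N = 2
Cashflows (t years, CF_t, discount factor 1/(1+y/m)^(m*t), PV):
  t = 1.0000: CF_t = 3.200000, DF = 0.964320, PV = 3.085824
  t = 2.0000: CF_t = 103.200000, DF = 0.929913, PV = 95.967059
Price P = sum_t PV_t = 99.052883

Answer: Price = 99.0529


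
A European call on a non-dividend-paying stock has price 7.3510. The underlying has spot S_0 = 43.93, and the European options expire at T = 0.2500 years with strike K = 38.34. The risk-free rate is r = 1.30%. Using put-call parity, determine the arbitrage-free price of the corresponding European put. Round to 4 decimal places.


Put-call parity: C - P = S_0 * exp(-qT) - K * exp(-rT).
S_0 * exp(-qT) = 43.9300 * 1.00000000 = 43.93000000
K * exp(-rT) = 38.3400 * 0.99675528 = 38.21559726
P = C - S*exp(-qT) + K*exp(-rT)
P = 7.3510 - 43.93000000 + 38.21559726 = 1.6366

Answer: Put price = 1.6366


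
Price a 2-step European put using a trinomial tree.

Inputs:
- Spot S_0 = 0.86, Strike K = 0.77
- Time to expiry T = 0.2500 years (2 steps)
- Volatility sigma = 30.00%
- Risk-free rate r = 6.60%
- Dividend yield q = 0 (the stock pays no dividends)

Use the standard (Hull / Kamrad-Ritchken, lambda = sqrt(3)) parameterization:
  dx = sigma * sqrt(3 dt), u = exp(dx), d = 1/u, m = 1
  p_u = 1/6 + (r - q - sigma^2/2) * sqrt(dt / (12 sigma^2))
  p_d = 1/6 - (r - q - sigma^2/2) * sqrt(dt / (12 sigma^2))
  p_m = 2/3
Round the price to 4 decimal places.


dt = T/N = 0.125000; dx = sigma*sqrt(3*dt) = 0.183712
u = exp(dx) = 1.201669; d = 1/u = 0.832176
p_u = 0.173811, p_m = 0.666667, p_d = 0.159522
Discount per step: exp(-r*dt) = 0.991784
Stock lattice S(k, j) with j the centered position index:
  k=0: S(0,+0) = 0.8600
  k=1: S(1,-1) = 0.7157; S(1,+0) = 0.8600; S(1,+1) = 1.0334
  k=2: S(2,-2) = 0.5956; S(2,-1) = 0.7157; S(2,+0) = 0.8600; S(2,+1) = 1.0334; S(2,+2) = 1.2418
Terminal payoffs V(N, j) = max(K - S_T, 0):
  V(2,-2) = 0.174436; V(2,-1) = 0.054329; V(2,+0) = 0.000000; V(2,+1) = 0.000000; V(2,+2) = 0.000000
Backward induction: V(k, j) = exp(-r*dt) * [p_u * V(k+1, j+1) + p_m * V(k+1, j) + p_d * V(k+1, j-1)]
  V(1,-1) = exp(-r*dt) * [p_u*0.000000 + p_m*0.054329 + p_d*0.174436] = 0.063520
  V(1,+0) = exp(-r*dt) * [p_u*0.000000 + p_m*0.000000 + p_d*0.054329] = 0.008595
  V(1,+1) = exp(-r*dt) * [p_u*0.000000 + p_m*0.000000 + p_d*0.000000] = 0.000000
  V(0,+0) = exp(-r*dt) * [p_u*0.000000 + p_m*0.008595 + p_d*0.063520] = 0.015733

Answer: Price = V(0,0) = 0.0157


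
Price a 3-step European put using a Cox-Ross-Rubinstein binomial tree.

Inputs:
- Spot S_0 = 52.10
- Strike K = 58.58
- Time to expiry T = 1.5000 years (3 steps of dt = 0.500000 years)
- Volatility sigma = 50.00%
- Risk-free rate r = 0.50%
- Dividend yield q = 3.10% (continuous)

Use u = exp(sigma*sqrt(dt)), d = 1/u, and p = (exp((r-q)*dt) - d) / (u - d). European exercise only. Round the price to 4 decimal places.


Answer: Price = V(0,0) = 18.3989

Derivation:
dt = T/N = 0.500000
u = exp(sigma*sqrt(dt)) = 1.424119; d = 1/u = 0.702189
p = (exp((r-q)*dt) - d) / (u - d) = 0.394630
Discount per step: exp(-r*dt) = 0.997503
Stock lattice S(k, i) with i counting down-moves:
  k=0: S(0,0) = 52.1000
  k=1: S(1,0) = 74.1966; S(1,1) = 36.5840
  k=2: S(2,0) = 105.6648; S(2,1) = 52.1000; S(2,2) = 25.6889
  k=3: S(3,0) = 150.4792; S(3,1) = 74.1966; S(3,2) = 36.5840; S(3,3) = 18.0384
Terminal payoffs V(N, i) = max(K - S_T, 0):
  V(3,0) = 0.000000; V(3,1) = 0.000000; V(3,2) = 21.995979; V(3,3) = 40.541565
Backward induction: V(k, i) = exp(-r*dt) * [p * V(k+1, i) + (1-p) * V(k+1, i+1)].
  V(2,0) = exp(-r*dt) * [p*0.000000 + (1-p)*0.000000] = 0.000000
  V(2,1) = exp(-r*dt) * [p*0.000000 + (1-p)*21.995979] = 13.282452
  V(2,2) = exp(-r*dt) * [p*21.995979 + (1-p)*40.541565] = 33.139962
  V(1,0) = exp(-r*dt) * [p*0.000000 + (1-p)*13.282452] = 8.020718
  V(1,1) = exp(-r*dt) * [p*13.282452 + (1-p)*33.139962] = 25.240407
  V(0,0) = exp(-r*dt) * [p*8.020718 + (1-p)*25.240407] = 18.398942


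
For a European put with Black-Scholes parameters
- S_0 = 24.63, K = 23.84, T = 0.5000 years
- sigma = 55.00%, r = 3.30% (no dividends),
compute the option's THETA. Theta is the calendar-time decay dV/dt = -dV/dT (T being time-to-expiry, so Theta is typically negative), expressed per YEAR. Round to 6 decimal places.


Answer: Theta = -3.221883

Derivation:
d1 = 0.3207060177; d2 = -0.0682027120
phi(d1) = 0.3789448087; exp(-qT) = 1.0000000000; exp(-rT) = 0.9836353794
Theta = -S*exp(-qT)*phi(d1)*sigma/(2*sqrt(T)) + r*K*exp(-rT)*N(-d2) - q*S*exp(-qT)*N(-d1)
N(-d1) = 0.3742165933; N(-d2) = 0.5271878659; sqrt(T) = 0.7071067812
Term 1 = -24.6300 * 1.0000000000 * 0.3789448087 * 0.5500 / (2 * 0.7071067812) = -3.6298448746
Term 2 = 0.0330 * 23.8400 * 0.9836353794 * 0.5271878659 = 0.4079620239
Term 3 = 0 (no dividend yield, q = 0)
Theta = -3.6298448746 + (0.4079620239) + (0.0000000000) = -3.221883


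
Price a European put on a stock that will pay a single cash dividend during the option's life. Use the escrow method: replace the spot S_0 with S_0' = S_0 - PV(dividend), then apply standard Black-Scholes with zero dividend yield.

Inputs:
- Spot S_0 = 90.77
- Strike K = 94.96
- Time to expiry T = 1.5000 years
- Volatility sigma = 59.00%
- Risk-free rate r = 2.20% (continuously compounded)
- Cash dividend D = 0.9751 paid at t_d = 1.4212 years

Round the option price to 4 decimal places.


PV(D) = D * exp(-r * t_d) = 0.9751 * 0.96921734 = 0.94508383
S_0' = S_0 - PV(D) = 90.7700 - 0.94508383 = 89.82491617
d1 = (ln(S_0'/K) + (r + sigma^2/2)*T) / (sigma*sqrt(T)) = 0.33003297
d2 = d1 - sigma*sqrt(T) = -0.39256651
exp(-rT) = 0.96753856
N(-d1) = 0.37068753; N(-d2) = 0.65268016
P = K * exp(-rT) * N(-d2) - S_0' * N(-d1) = 94.9600 * 0.96753856 * 0.65268016 - 89.82491617 * 0.37068753 = 26.6696

Answer: Price = 26.6696


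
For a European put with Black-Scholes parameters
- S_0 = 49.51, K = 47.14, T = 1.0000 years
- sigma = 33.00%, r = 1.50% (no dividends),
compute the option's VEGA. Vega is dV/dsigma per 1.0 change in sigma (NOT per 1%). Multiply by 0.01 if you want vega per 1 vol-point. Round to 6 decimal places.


d1 = 0.3590993087; d2 = 0.0290993087
phi(d1) = 0.3740317134; exp(-qT) = 1.0000000000; exp(-rT) = 0.9851119396
Vega = S * exp(-qT) * phi(d1) * sqrt(T) = 49.5100 * 1.0000000000 * 0.3740317134 * 1.0000000000 = 18.518310

Answer: Vega = 18.518310


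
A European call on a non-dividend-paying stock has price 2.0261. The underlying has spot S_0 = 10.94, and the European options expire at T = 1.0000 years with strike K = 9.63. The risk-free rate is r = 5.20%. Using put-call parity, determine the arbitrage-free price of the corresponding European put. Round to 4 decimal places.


Answer: Put price = 0.2281

Derivation:
Put-call parity: C - P = S_0 * exp(-qT) - K * exp(-rT).
S_0 * exp(-qT) = 10.9400 * 1.00000000 = 10.94000000
K * exp(-rT) = 9.6300 * 0.94932887 = 9.14203699
P = C - S*exp(-qT) + K*exp(-rT)
P = 2.0261 - 10.94000000 + 9.14203699 = 0.2281


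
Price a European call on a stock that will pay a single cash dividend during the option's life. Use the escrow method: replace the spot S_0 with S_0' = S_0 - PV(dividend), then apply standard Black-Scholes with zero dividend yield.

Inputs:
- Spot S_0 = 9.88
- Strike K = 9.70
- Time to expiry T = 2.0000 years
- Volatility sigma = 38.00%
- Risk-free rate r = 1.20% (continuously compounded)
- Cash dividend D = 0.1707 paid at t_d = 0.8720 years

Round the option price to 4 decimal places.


Answer: Price = 2.1544

Derivation:
PV(D) = D * exp(-r * t_d) = 0.1707 * 0.98959056 = 0.16892311
S_0' = S_0 - PV(D) = 9.8800 - 0.16892311 = 9.71107689
d1 = (ln(S_0'/K) + (r + sigma^2/2)*T) / (sigma*sqrt(T)) = 0.31548368
d2 = d1 - sigma*sqrt(T) = -0.22191747
exp(-rT) = 0.97628571
N(d1) = 0.62380278; N(d2) = 0.41218907
C = S_0' * N(d1) - K * exp(-rT) * N(d2) = 9.71107689 * 0.62380278 - 9.7000 * 0.97628571 * 0.41218907 = 2.1544


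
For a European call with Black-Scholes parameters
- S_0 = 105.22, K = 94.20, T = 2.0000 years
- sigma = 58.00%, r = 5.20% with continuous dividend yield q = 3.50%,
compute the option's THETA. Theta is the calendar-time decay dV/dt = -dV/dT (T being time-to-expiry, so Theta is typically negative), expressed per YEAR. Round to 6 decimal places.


Answer: Theta = -6.080652

Derivation:
d1 = 0.5864514622; d2 = -0.2337924039
phi(d1) = 0.3359136346; exp(-qT) = 0.9323938199; exp(-rT) = 0.9012252974
Theta = -S*exp(-qT)*phi(d1)*sigma/(2*sqrt(T)) - r*K*exp(-rT)*N(d2) + q*S*exp(-qT)*N(d1)
N(d1) = 0.7212139150; N(d2) = 0.4075730735; sqrt(T) = 1.4142135624
Term 1 = -105.2200 * 0.9323938199 * 0.3359136346 * 0.5800 / (2 * 1.4142135624) = -6.7578463908
Term 2 = -0.0520 * 94.2000 * 0.9012252974 * 0.4075730735 = -1.7992566012
Term 3 = 0.0350 * 105.2200 * 0.9323938199 * 0.7212139150 = 2.4764514912
Theta = -6.7578463908 + (-1.7992566012) + (2.4764514912) = -6.080652


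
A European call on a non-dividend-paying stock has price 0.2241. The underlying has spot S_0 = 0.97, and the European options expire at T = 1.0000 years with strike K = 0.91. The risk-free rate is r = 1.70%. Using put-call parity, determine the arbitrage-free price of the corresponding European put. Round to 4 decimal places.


Put-call parity: C - P = S_0 * exp(-qT) - K * exp(-rT).
S_0 * exp(-qT) = 0.9700 * 1.00000000 = 0.97000000
K * exp(-rT) = 0.9100 * 0.98314368 = 0.89466075
P = C - S*exp(-qT) + K*exp(-rT)
P = 0.2241 - 0.97000000 + 0.89466075 = 0.1488

Answer: Put price = 0.1488


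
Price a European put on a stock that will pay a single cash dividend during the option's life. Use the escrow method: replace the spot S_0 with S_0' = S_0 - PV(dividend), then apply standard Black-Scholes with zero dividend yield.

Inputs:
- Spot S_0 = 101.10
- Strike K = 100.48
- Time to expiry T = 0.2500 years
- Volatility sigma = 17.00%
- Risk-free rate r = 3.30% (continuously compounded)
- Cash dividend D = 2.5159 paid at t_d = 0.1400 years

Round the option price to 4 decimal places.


PV(D) = D * exp(-r * t_d) = 2.5159 * 0.99539066 = 2.50430335
S_0' = S_0 - PV(D) = 101.1000 - 2.50430335 = 98.59569665
d1 = (ln(S_0'/K) + (r + sigma^2/2)*T) / (sigma*sqrt(T)) = -0.08315984
d2 = d1 - sigma*sqrt(T) = -0.16815984
exp(-rT) = 0.99178394
N(-d1) = 0.53313778; N(-d2) = 0.56677123
P = K * exp(-rT) * N(-d2) - S_0' * N(-d1) = 100.4800 * 0.99178394 * 0.56677123 - 98.59569665 * 0.53313778 = 3.9162

Answer: Price = 3.9162


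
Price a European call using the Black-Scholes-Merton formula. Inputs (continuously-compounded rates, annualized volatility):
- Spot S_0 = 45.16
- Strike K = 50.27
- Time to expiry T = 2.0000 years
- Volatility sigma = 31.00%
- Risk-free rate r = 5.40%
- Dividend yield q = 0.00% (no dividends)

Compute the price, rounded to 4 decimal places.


d1 = (ln(S/K) + (r - q + 0.5*sigma^2) * T) / (sigma * sqrt(T)) = 0.22103533
d2 = d1 - sigma * sqrt(T) = -0.21737087
exp(-rT) = 0.89762760; exp(-qT) = 1.00000000
C = S_0 * exp(-qT) * N(d1) - K * exp(-rT) * N(d2)
N(d1) = 0.58746754; N(d2) = 0.41395967
C = 45.1600 * 1.00000000 * 0.58746754 - 50.2700 * 0.89762760 * 0.41395967 = 7.8506

Answer: Price = 7.8506


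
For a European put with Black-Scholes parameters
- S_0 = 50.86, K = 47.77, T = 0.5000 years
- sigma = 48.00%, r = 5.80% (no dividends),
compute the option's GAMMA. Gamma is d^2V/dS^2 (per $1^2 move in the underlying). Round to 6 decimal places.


d1 = 0.4398172730; d2 = 0.1004060180
phi(d1) = 0.3621639931; exp(-qT) = 1.0000000000; exp(-rT) = 0.9714164645
Gamma = exp(-qT) * phi(d1) / (S * sigma * sqrt(T)) = 1.0000000000 * 0.3621639931 / (50.8600 * 0.4800 * 0.7071067812) = 0.020980

Answer: Gamma = 0.020980


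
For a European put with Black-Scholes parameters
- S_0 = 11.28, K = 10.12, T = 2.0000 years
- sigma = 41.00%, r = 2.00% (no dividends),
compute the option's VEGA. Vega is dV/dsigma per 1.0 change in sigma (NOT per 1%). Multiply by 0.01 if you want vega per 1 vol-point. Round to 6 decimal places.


d1 = 0.5460547303; d2 = -0.0337728303
phi(d1) = 0.3436861415; exp(-qT) = 1.0000000000; exp(-rT) = 0.9607894392
Vega = S * exp(-qT) * phi(d1) * sqrt(T) = 11.2800 * 1.0000000000 * 0.3436861415 * 1.4142135624 = 5.482594

Answer: Vega = 5.482594


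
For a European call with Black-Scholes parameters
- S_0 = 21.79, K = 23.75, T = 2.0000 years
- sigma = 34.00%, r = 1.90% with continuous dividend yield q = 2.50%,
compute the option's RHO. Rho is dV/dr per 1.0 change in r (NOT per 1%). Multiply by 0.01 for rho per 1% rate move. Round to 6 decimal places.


Answer: Rho = 15.014597

Derivation:
d1 = 0.0363299370; d2 = -0.4445026742
phi(d1) = 0.3986790924; exp(-qT) = 0.9512294245; exp(-rT) = 0.9627129409
N(d2) = 0.3283395979
Rho = K*T*exp(-rT)*N(d2) = 23.7500 * 2.0000 * 0.9627129409 * 0.3283395979 = 15.014597


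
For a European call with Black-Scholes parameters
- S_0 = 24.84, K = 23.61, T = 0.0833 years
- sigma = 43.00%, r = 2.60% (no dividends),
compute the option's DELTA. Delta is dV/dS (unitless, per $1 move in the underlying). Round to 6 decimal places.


d1 = 0.4887116290; d2 = 0.3646061496
phi(d1) = 0.3540355096; exp(-qT) = 1.0000000000; exp(-rT) = 0.9978365437
N(d1) = 0.6874770652
Delta = exp(-qT) * N(d1) = 1.0000000000 * 0.6874770652 = 0.687477

Answer: Delta = 0.687477


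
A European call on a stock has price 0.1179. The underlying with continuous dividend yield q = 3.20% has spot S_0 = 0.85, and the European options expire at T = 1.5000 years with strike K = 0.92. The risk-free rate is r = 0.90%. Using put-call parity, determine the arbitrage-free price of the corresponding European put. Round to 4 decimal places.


Put-call parity: C - P = S_0 * exp(-qT) - K * exp(-rT).
S_0 * exp(-qT) = 0.8500 * 0.95313379 = 0.81016372
K * exp(-rT) = 0.9200 * 0.98659072 = 0.90766346
P = C - S*exp(-qT) + K*exp(-rT)
P = 0.1179 - 0.81016372 + 0.90766346 = 0.2154

Answer: Put price = 0.2154


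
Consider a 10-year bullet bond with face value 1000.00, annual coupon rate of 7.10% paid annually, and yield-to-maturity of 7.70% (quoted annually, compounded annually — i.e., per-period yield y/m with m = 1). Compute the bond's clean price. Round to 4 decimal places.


Coupon per period c = face * coupon_rate / m = 71.000000
Periods per year m = 1; per-period yield y/m = 0.077000
Number of cashflows N = 10
Cashflows (t years, CF_t, discount factor 1/(1+y/m)^(m*t), PV):
  t = 1.0000: CF_t = 71.000000, DF = 0.928505, PV = 65.923863
  t = 2.0000: CF_t = 71.000000, DF = 0.862122, PV = 61.210643
  t = 3.0000: CF_t = 71.000000, DF = 0.800484, PV = 56.834395
  t = 4.0000: CF_t = 71.000000, DF = 0.743254, PV = 52.771026
  t = 5.0000: CF_t = 71.000000, DF = 0.690115, PV = 48.998167
  t = 6.0000: CF_t = 71.000000, DF = 0.640775, PV = 45.495048
  t = 7.0000: CF_t = 71.000000, DF = 0.594963, PV = 42.242385
  t = 8.0000: CF_t = 71.000000, DF = 0.552426, PV = 39.222270
  t = 9.0000: CF_t = 71.000000, DF = 0.512931, PV = 36.418078
  t = 10.0000: CF_t = 1071.000000, DF = 0.476259, PV = 510.073120
Price P = sum_t PV_t = 959.188993

Answer: Price = 959.1890


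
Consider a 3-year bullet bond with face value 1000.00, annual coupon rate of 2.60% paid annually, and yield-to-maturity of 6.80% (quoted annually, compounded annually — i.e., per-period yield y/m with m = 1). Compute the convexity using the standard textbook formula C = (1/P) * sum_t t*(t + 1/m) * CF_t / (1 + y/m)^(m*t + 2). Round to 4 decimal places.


Answer: Convexity = 10.1458

Derivation:
Coupon per period c = face * coupon_rate / m = 26.000000
Periods per year m = 1; per-period yield y/m = 0.068000
Number of cashflows N = 3
Cashflows (t years, CF_t, discount factor 1/(1+y/m)^(m*t), PV):
  t = 1.0000: CF_t = 26.000000, DF = 0.936330, PV = 24.344569
  t = 2.0000: CF_t = 26.000000, DF = 0.876713, PV = 22.794541
  t = 3.0000: CF_t = 1026.000000, DF = 0.820892, PV = 842.235616
Price P = sum_t PV_t = 889.374726
Convexity numerator sum_t t*(t + 1/m) * CF_t / (1+y/m)^(m*t + 2):
  t = 1.0000: term = 42.686405
  t = 2.0000: term = 119.905633
  t = 3.0000: term = 8860.787948
Convexity = (1/P) * sum = 9023.379987 / 889.374726 = 10.145757


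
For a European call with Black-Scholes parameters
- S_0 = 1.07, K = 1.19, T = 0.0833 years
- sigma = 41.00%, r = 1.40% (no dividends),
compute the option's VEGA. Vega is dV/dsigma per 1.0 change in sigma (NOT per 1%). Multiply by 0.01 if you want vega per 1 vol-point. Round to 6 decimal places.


Answer: Vega = 0.087357

Derivation:
d1 = -0.8292444596; d2 = -0.9475775911
phi(d1) = 0.2828717342; exp(-qT) = 1.0000000000; exp(-rT) = 0.9988344797
Vega = S * exp(-qT) * phi(d1) * sqrt(T) = 1.0700 * 1.0000000000 * 0.2828717342 * 0.2886173938 = 0.087357


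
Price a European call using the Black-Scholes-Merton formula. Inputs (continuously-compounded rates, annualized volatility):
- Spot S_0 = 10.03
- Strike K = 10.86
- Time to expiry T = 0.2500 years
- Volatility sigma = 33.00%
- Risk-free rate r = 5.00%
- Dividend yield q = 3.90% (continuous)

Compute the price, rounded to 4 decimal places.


Answer: Price = 0.3549

Derivation:
d1 = (ln(S/K) + (r - q + 0.5*sigma^2) * T) / (sigma * sqrt(T)) = -0.38268614
d2 = d1 - sigma * sqrt(T) = -0.54768614
exp(-rT) = 0.98757780; exp(-qT) = 0.99029738
C = S_0 * exp(-qT) * N(d1) - K * exp(-rT) * N(d2)
N(d1) = 0.35097625; N(d2) = 0.29195372
C = 10.0300 * 0.99029738 * 0.35097625 - 10.8600 * 0.98757780 * 0.29195372 = 0.3549


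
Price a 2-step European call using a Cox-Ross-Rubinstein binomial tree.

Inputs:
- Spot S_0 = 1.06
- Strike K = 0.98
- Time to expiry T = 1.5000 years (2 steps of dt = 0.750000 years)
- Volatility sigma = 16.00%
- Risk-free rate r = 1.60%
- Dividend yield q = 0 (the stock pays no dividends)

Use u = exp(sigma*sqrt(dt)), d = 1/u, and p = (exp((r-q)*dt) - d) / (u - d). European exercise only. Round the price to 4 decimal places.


dt = T/N = 0.750000
u = exp(sigma*sqrt(dt)) = 1.148623; d = 1/u = 0.870607
p = (exp((r-q)*dt) - d) / (u - d) = 0.508837
Discount per step: exp(-r*dt) = 0.988072
Stock lattice S(k, i) with i counting down-moves:
  k=0: S(0,0) = 1.0600
  k=1: S(1,0) = 1.2175; S(1,1) = 0.9228
  k=2: S(2,0) = 1.3985; S(2,1) = 1.0600; S(2,2) = 0.8034
Terminal payoffs V(N, i) = max(S_T - K, 0):
  V(2,0) = 0.418496; V(2,1) = 0.080000; V(2,2) = 0.000000
Backward induction: V(k, i) = exp(-r*dt) * [p * V(k+1, i) + (1-p) * V(k+1, i+1)].
  V(1,0) = exp(-r*dt) * [p*0.418496 + (1-p)*0.080000] = 0.249230
  V(1,1) = exp(-r*dt) * [p*0.080000 + (1-p)*0.000000] = 0.040221
  V(0,0) = exp(-r*dt) * [p*0.249230 + (1-p)*0.040221] = 0.144825

Answer: Price = V(0,0) = 0.1448


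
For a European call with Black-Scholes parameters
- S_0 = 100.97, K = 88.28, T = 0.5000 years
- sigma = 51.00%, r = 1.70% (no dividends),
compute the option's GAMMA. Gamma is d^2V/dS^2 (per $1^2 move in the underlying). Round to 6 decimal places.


Answer: Gamma = 0.009280

Derivation:
d1 = 0.5763193726; d2 = 0.2156949142
phi(d1) = 0.3378982235; exp(-qT) = 1.0000000000; exp(-rT) = 0.9915360229
Gamma = exp(-qT) * phi(d1) / (S * sigma * sqrt(T)) = 1.0000000000 * 0.3378982235 / (100.9700 * 0.5100 * 0.7071067812) = 0.009280


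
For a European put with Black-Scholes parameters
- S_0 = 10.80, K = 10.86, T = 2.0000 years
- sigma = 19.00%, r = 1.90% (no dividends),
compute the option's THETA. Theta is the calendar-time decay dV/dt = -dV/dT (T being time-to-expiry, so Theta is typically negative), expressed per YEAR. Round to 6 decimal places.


d1 = 0.2551532283; d2 = -0.0135473486
phi(d1) = 0.3861651628; exp(-qT) = 1.0000000000; exp(-rT) = 0.9627129409
Theta = -S*exp(-qT)*phi(d1)*sigma/(2*sqrt(T)) + r*K*exp(-rT)*N(-d2) - q*S*exp(-qT)*N(-d1)
N(-d1) = 0.3993023770; N(-d2) = 0.5054044448; sqrt(T) = 1.4142135624
Term 1 = -10.8000 * 1.0000000000 * 0.3861651628 * 0.1900 / (2 * 1.4142135624) = -0.2801595654
Term 2 = 0.0190 * 10.8600 * 0.9627129409 * 0.5054044448 = 0.1003966665
Term 3 = 0 (no dividend yield, q = 0)
Theta = -0.2801595654 + (0.1003966665) + (0.0000000000) = -0.179763

Answer: Theta = -0.179763


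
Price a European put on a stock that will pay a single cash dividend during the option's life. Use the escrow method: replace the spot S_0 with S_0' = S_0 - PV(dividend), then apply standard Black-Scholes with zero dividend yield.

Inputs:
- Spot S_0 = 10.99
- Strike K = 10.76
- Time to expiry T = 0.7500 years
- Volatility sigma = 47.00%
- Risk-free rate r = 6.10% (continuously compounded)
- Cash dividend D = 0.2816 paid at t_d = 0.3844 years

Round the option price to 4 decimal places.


PV(D) = D * exp(-r * t_d) = 0.2816 * 0.97682438 = 0.27507374
S_0' = S_0 - PV(D) = 10.9900 - 0.27507374 = 10.71492626
d1 = (ln(S_0'/K) + (r + sigma^2/2)*T) / (sigma*sqrt(T)) = 0.30560180
d2 = d1 - sigma*sqrt(T) = -0.10143014
exp(-rT) = 0.95528075
N(-d1) = 0.37995393; N(-d2) = 0.54039550
P = K * exp(-rT) * N(-d2) - S_0' * N(-d1) = 10.7600 * 0.95528075 * 0.54039550 - 10.71492626 * 0.37995393 = 1.4835

Answer: Price = 1.4835


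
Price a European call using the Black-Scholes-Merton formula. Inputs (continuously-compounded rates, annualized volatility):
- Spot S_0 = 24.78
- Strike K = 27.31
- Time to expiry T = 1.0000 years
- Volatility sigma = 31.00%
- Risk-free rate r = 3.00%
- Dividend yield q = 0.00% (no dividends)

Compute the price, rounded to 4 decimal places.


d1 = (ln(S/K) + (r - q + 0.5*sigma^2) * T) / (sigma * sqrt(T)) = -0.06182600
d2 = d1 - sigma * sqrt(T) = -0.37182600
exp(-rT) = 0.97044553; exp(-qT) = 1.00000000
C = S_0 * exp(-qT) * N(d1) - K * exp(-rT) * N(d2)
N(d1) = 0.47535070; N(d2) = 0.35501120
C = 24.7800 * 1.00000000 * 0.47535070 - 27.3100 * 0.97044553 * 0.35501120 = 2.3704

Answer: Price = 2.3704


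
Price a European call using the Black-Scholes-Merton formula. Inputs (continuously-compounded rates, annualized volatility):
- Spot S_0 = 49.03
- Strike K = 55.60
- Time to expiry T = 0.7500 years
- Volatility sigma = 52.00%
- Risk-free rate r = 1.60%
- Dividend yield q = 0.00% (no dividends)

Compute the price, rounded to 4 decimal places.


Answer: Price = 6.5960

Derivation:
d1 = (ln(S/K) + (r - q + 0.5*sigma^2) * T) / (sigma * sqrt(T)) = -0.02742602
d2 = d1 - sigma * sqrt(T) = -0.47775923
exp(-rT) = 0.98807171; exp(-qT) = 1.00000000
C = S_0 * exp(-qT) * N(d1) - K * exp(-rT) * N(d2)
N(d1) = 0.48905997; N(d2) = 0.31641079
C = 49.0300 * 1.00000000 * 0.48905997 - 55.6000 * 0.98807171 * 0.31641079 = 6.5960


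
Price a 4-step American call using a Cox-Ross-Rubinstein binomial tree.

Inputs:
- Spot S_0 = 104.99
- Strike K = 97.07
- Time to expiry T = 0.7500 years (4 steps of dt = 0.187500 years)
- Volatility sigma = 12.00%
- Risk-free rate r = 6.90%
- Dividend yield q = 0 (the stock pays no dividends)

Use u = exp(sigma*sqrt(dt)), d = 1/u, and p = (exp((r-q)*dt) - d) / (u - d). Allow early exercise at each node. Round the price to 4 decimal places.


dt = T/N = 0.187500
u = exp(sigma*sqrt(dt)) = 1.053335; d = 1/u = 0.949365
p = (exp((r-q)*dt) - d) / (u - d) = 0.612256
Discount per step: exp(-r*dt) = 0.987146
Stock lattice S(k, i) with i counting down-moves:
  k=0: S(0,0) = 104.9900
  k=1: S(1,0) = 110.5897; S(1,1) = 99.6739
  k=2: S(2,0) = 116.4880; S(2,1) = 104.9900; S(2,2) = 94.6269
  k=3: S(3,0) = 122.7009; S(3,1) = 110.5897; S(3,2) = 99.6739; S(3,3) = 89.8355
  k=4: S(4,0) = 129.2452; S(4,1) = 116.4880; S(4,2) = 104.9900; S(4,3) = 94.6269; S(4,4) = 85.2867
Terminal payoffs V(N, i) = max(S_T - K, 0):
  V(4,0) = 32.175178; V(4,1) = 19.417987; V(4,2) = 7.920000; V(4,3) = 0.000000; V(4,4) = 0.000000
Backward induction: V(k, i) = exp(-r*dt) * [p * V(k+1, i) + (1-p) * V(k+1, i+1)]; then take max(V_cont, immediate exercise) for American.
  V(3,0) = exp(-r*dt) * [p*32.175178 + (1-p)*19.417987] = 26.878654; exercise = 25.630899; V(3,0) = max -> 26.878654
  V(3,1) = exp(-r*dt) * [p*19.417987 + (1-p)*7.920000] = 14.767418; exercise = 13.519664; V(3,1) = max -> 14.767418
  V(3,2) = exp(-r*dt) * [p*7.920000 + (1-p)*0.000000] = 4.786738; exercise = 2.603873; V(3,2) = max -> 4.786738
  V(3,3) = exp(-r*dt) * [p*0.000000 + (1-p)*0.000000] = 0.000000; exercise = 0.000000; V(3,3) = max -> 0.000000
  V(2,0) = exp(-r*dt) * [p*26.878654 + (1-p)*14.767418] = 21.897457; exercise = 19.417987; V(2,0) = max -> 21.897457
  V(2,1) = exp(-r*dt) * [p*14.767418 + (1-p)*4.786738] = 10.757393; exercise = 7.920000; V(2,1) = max -> 10.757393
  V(2,2) = exp(-r*dt) * [p*4.786738 + (1-p)*0.000000] = 2.893038; exercise = 0.000000; V(2,2) = max -> 2.893038
  V(1,0) = exp(-r*dt) * [p*21.897457 + (1-p)*10.757393] = 17.352015; exercise = 13.519664; V(1,0) = max -> 17.352015
  V(1,1) = exp(-r*dt) * [p*10.757393 + (1-p)*2.893038] = 7.608957; exercise = 2.603873; V(1,1) = max -> 7.608957
  V(0,0) = exp(-r*dt) * [p*17.352015 + (1-p)*7.608957] = 13.399719; exercise = 7.920000; V(0,0) = max -> 13.399719

Answer: Price = V(0,0) = 13.3997


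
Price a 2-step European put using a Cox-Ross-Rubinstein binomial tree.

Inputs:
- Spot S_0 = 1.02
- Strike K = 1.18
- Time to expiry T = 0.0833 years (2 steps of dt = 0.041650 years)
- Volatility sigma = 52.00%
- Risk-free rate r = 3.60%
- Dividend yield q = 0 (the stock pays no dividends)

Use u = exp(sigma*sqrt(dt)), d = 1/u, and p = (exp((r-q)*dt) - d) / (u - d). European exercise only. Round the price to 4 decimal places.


Answer: Price = V(0,0) = 0.1752

Derivation:
dt = T/N = 0.041650
u = exp(sigma*sqrt(dt)) = 1.111959; d = 1/u = 0.899314
p = (exp((r-q)*dt) - d) / (u - d) = 0.480551
Discount per step: exp(-r*dt) = 0.998502
Stock lattice S(k, i) with i counting down-moves:
  k=0: S(0,0) = 1.0200
  k=1: S(1,0) = 1.1342; S(1,1) = 0.9173
  k=2: S(2,0) = 1.2612; S(2,1) = 1.0200; S(2,2) = 0.8249
Terminal payoffs V(N, i) = max(K - S_T, 0):
  V(2,0) = 0.000000; V(2,1) = 0.160000; V(2,2) = 0.355060
Backward induction: V(k, i) = exp(-r*dt) * [p * V(k+1, i) + (1-p) * V(k+1, i+1)].
  V(1,0) = exp(-r*dt) * [p*0.000000 + (1-p)*0.160000] = 0.082987
  V(1,1) = exp(-r*dt) * [p*0.160000 + (1-p)*0.355060] = 0.260932
  V(0,0) = exp(-r*dt) * [p*0.082987 + (1-p)*0.260932] = 0.175158


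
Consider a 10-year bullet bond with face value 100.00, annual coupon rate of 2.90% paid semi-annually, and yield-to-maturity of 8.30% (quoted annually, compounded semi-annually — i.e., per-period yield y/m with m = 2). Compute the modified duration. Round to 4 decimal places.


Coupon per period c = face * coupon_rate / m = 1.450000
Periods per year m = 2; per-period yield y/m = 0.041500
Number of cashflows N = 20
Cashflows (t years, CF_t, discount factor 1/(1+y/m)^(m*t), PV):
  t = 0.5000: CF_t = 1.450000, DF = 0.960154, PV = 1.392223
  t = 1.0000: CF_t = 1.450000, DF = 0.921895, PV = 1.336748
  t = 1.5000: CF_t = 1.450000, DF = 0.885161, PV = 1.283483
  t = 2.0000: CF_t = 1.450000, DF = 0.849890, PV = 1.232341
  t = 2.5000: CF_t = 1.450000, DF = 0.816025, PV = 1.183237
  t = 3.0000: CF_t = 1.450000, DF = 0.783510, PV = 1.136089
  t = 3.5000: CF_t = 1.450000, DF = 0.752290, PV = 1.090820
  t = 4.0000: CF_t = 1.450000, DF = 0.722314, PV = 1.047355
  t = 4.5000: CF_t = 1.450000, DF = 0.693532, PV = 1.005621
  t = 5.0000: CF_t = 1.450000, DF = 0.665897, PV = 0.965551
  t = 5.5000: CF_t = 1.450000, DF = 0.639364, PV = 0.927077
  t = 6.0000: CF_t = 1.450000, DF = 0.613887, PV = 0.890137
  t = 6.5000: CF_t = 1.450000, DF = 0.589426, PV = 0.854668
  t = 7.0000: CF_t = 1.450000, DF = 0.565940, PV = 0.820613
  t = 7.5000: CF_t = 1.450000, DF = 0.543389, PV = 0.787914
  t = 8.0000: CF_t = 1.450000, DF = 0.521737, PV = 0.756519
  t = 8.5000: CF_t = 1.450000, DF = 0.500948, PV = 0.726374
  t = 9.0000: CF_t = 1.450000, DF = 0.480987, PV = 0.697431
  t = 9.5000: CF_t = 1.450000, DF = 0.461821, PV = 0.669641
  t = 10.0000: CF_t = 101.450000, DF = 0.443419, PV = 44.984880
Price P = sum_t PV_t = 63.788720
First compute Macaulay numerator sum_t t * PV_t:
  t * PV_t at t = 0.5000: 0.696111
  t * PV_t at t = 1.0000: 1.336748
  t * PV_t at t = 1.5000: 1.925225
  t * PV_t at t = 2.0000: 2.464682
  t * PV_t at t = 2.5000: 2.958092
  t * PV_t at t = 3.0000: 3.408267
  t * PV_t at t = 3.5000: 3.817870
  t * PV_t at t = 4.0000: 4.189419
  t * PV_t at t = 4.5000: 4.525297
  t * PV_t at t = 5.0000: 4.827755
  t * PV_t at t = 5.5000: 5.098926
  t * PV_t at t = 6.0000: 5.340820
  t * PV_t at t = 6.5000: 5.555342
  t * PV_t at t = 7.0000: 5.744288
  t * PV_t at t = 7.5000: 5.909356
  t * PV_t at t = 8.0000: 6.052149
  t * PV_t at t = 8.5000: 6.174180
  t * PV_t at t = 9.0000: 6.276876
  t * PV_t at t = 9.5000: 6.361586
  t * PV_t at t = 10.0000: 449.848799
Macaulay duration D = 532.511787 / 63.788720 = 8.348056
Modified duration = D / (1 + y/m) = 8.348056 / (1 + 0.041500) = 8.015416

Answer: Modified duration = 8.0154


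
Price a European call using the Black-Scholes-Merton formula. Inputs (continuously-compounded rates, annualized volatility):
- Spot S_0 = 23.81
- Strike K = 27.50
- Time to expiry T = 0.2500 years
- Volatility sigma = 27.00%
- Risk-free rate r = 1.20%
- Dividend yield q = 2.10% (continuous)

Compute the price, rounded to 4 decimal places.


d1 = (ln(S/K) + (r - q + 0.5*sigma^2) * T) / (sigma * sqrt(T)) = -1.01642848
d2 = d1 - sigma * sqrt(T) = -1.15142848
exp(-rT) = 0.99700450; exp(-qT) = 0.99476376
C = S_0 * exp(-qT) * N(d1) - K * exp(-rT) * N(d2)
N(d1) = 0.15471270; N(d2) = 0.12477800
C = 23.8100 * 0.99476376 * 0.15471270 - 27.5000 * 0.99700450 * 0.12477800 = 0.2433

Answer: Price = 0.2433
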